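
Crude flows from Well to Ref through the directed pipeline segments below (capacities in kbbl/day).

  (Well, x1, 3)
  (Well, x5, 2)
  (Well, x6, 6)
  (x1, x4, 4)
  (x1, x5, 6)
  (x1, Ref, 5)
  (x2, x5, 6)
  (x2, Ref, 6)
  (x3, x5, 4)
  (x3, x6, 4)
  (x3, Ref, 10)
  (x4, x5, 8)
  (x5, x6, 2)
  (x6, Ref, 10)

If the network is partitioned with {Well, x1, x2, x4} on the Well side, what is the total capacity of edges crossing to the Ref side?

Edges leaving {Well, x1, x2, x4}: Well→x5 (2), Well→x6 (6), x1→x5 (6), x1→Ref (5), x2→x5 (6), x2→Ref (6), x4→x5 (8).
Cut capacity = 2 + 6 + 6 + 5 + 6 + 6 + 8 = 39.

39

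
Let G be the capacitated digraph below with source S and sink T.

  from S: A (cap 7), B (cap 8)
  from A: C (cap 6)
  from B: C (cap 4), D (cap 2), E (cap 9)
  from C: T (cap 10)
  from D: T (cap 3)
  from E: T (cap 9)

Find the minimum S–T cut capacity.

14

Augment S→A→C→T: bottleneck 6, flow now 6.
Augment S→B→C→T: bottleneck 4, flow now 10.
Augment S→B→D→T: bottleneck 2, flow now 12.
Augment S→B→E→T: bottleneck 2, flow now 14.
No augmenting path remains; maximum flow = 14.
By max-flow min-cut, the minimum cut capacity equals the max flow.
In the residual graph, reachable from S: {S, A}.
Min-cut edges: S→B (8), A→C (6); capacity 8 + 6 = 14.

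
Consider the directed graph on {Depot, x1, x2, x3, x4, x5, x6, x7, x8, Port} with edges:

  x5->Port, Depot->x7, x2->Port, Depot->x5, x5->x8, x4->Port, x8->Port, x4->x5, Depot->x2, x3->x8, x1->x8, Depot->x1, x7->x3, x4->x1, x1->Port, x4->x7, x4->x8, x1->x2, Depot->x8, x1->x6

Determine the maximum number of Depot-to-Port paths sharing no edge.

4

Assign every edge capacity 1; by Menger, the answer equals the max flow.
Path Depot→x1→Port (+1); total 1.
Path Depot→x2→Port (+1); total 2.
Path Depot→x5→Port (+1); total 3.
Path Depot→x8→Port (+1); total 4.
No residual Depot→Port path; max flow = 4.
Certifying cut of size 4: {Depot→x1, Depot→x2, Depot→x5, x8→Port}.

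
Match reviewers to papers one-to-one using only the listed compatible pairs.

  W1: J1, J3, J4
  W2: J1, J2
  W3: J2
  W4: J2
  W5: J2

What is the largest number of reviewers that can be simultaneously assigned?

Unit-capacity flow: source→left, listed edges, right→sink; max matching = max flow.
Augmenting path W1→J1 (+1); matched 1.
Augmenting path W2→J2 (+1); matched 2.
Augmenting path W3→J2→W2→J1→W1→J3 (+1); matched 3.
No augmenting path remains; maximum matching = 3.
König certificate: {W1, W2, J2} is a vertex cover of size 3 (every listed pair touches it), so no matching can be larger.

3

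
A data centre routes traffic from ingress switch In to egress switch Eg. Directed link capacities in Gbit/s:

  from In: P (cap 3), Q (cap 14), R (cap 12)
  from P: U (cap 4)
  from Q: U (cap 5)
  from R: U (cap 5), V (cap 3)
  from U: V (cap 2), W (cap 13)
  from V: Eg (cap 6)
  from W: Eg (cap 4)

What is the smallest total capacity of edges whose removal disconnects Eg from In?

Augment In→R→V→Eg: bottleneck 3, flow now 3.
Augment In→P→U→V→Eg: bottleneck 2, flow now 5.
Augment In→P→U→W→Eg: bottleneck 1, flow now 6.
Augment In→Q→U→W→Eg: bottleneck 3, flow now 9.
No augmenting path remains; maximum flow = 9.
By max-flow min-cut, the minimum cut capacity equals the max flow.
In the residual graph, reachable from In: {In, P, Q, R, U, W}.
Min-cut edges: R→V (3), U→V (2), W→Eg (4); capacity 3 + 2 + 4 = 9.

9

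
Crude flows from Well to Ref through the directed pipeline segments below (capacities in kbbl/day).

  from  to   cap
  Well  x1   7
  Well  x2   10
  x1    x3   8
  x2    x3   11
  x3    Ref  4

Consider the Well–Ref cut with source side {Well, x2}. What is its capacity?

Edges leaving {Well, x2}: Well→x1 (7), x2→x3 (11).
Cut capacity = 7 + 11 = 18.

18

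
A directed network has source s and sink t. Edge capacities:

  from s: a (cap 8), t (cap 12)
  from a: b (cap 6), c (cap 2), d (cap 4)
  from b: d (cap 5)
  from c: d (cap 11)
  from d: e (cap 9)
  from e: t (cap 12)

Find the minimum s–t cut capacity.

Augment s→t: bottleneck 12, flow now 12.
Augment s→a→d→e→t: bottleneck 4, flow now 16.
Augment s→a→b→d→e→t: bottleneck 4, flow now 20.
No augmenting path remains; maximum flow = 20.
By max-flow min-cut, the minimum cut capacity equals the max flow.
In the residual graph, reachable from s: {s}.
Min-cut edges: s→a (8), s→t (12); capacity 8 + 12 = 20.

20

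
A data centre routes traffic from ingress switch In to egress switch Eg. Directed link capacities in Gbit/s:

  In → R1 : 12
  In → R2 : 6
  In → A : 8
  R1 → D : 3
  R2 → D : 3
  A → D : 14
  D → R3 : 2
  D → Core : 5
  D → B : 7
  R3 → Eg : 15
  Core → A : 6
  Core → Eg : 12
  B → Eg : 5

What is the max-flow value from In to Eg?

Augment In→R1→D→R3→Eg: bottleneck 2, flow now 2.
Augment In→R1→D→Core→Eg: bottleneck 1, flow now 3.
Augment In→R2→D→Core→Eg: bottleneck 3, flow now 6.
Augment In→A→D→Core→Eg: bottleneck 1, flow now 7.
Augment In→A→D→B→Eg: bottleneck 5, flow now 12.
No augmenting path remains; maximum flow = 12.
In the residual graph, reachable from In: {In, R1, R2, A, D, B}.
Min-cut edges: D→R3 (2), D→Core (5), B→Eg (5); capacity 2 + 5 + 5 = 12.
This cut is saturated, so no flow can exceed 12.

12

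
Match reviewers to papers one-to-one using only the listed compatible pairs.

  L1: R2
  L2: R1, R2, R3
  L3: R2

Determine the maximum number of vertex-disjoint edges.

2

Unit-capacity flow: source→left, listed edges, right→sink; max matching = max flow.
Augmenting path L1→R2 (+1); matched 1.
Augmenting path L2→R1 (+1); matched 2.
No augmenting path remains; maximum matching = 2.
König certificate: {L2, R2} is a vertex cover of size 2 (every listed pair touches it), so no matching can be larger.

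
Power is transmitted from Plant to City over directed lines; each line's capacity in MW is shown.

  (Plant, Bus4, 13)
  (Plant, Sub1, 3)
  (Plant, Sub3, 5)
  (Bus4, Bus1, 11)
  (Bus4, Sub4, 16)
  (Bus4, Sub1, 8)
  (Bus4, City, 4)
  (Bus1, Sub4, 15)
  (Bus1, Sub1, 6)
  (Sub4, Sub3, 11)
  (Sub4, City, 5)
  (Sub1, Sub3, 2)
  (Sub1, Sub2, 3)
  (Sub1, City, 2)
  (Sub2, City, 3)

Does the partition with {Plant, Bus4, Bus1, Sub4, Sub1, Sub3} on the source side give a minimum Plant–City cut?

Yes — it is a minimum cut (capacity 14).

Given cut capacity: 4 + 5 + 3 + 2 = 14.
Augment Plant→Bus4→City: bottleneck 4, flow now 4.
Augment Plant→Sub1→City: bottleneck 2, flow now 6.
Augment Plant→Bus4→Sub4→City: bottleneck 5, flow now 11.
Augment Plant→Sub1→Sub2→City: bottleneck 1, flow now 12.
Augment Plant→Bus4→Sub1→Sub2→City: bottleneck 2, flow now 14.
No augmenting path remains; maximum flow = 14.
Cut capacity 14 equals the max flow, so it is a minimum cut.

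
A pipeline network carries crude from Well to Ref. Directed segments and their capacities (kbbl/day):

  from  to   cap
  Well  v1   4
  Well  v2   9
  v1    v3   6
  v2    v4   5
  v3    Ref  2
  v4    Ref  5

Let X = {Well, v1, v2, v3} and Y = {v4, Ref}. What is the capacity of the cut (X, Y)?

7

Edges leaving {Well, v1, v2, v3}: v2→v4 (5), v3→Ref (2).
Cut capacity = 5 + 2 = 7.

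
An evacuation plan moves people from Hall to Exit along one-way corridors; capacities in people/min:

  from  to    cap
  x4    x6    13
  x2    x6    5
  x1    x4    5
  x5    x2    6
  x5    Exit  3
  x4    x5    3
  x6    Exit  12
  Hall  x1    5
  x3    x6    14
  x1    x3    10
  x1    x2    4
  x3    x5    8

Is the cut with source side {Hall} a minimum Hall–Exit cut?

Given cut capacity: 5 = 5.
Augment Hall→x1→x2→x6→Exit: bottleneck 4, flow now 4.
Augment Hall→x1→x3→x5→Exit: bottleneck 1, flow now 5.
No augmenting path remains; maximum flow = 5.
Cut capacity 5 equals the max flow, so it is a minimum cut.

Yes — it is a minimum cut (capacity 5).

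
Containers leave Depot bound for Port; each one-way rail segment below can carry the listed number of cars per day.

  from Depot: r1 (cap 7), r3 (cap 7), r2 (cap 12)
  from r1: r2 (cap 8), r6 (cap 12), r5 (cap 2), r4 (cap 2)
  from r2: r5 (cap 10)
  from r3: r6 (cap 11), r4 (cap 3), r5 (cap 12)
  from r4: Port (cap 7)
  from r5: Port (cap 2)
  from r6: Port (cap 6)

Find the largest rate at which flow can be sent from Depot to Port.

13

Augment Depot→r1→r4→Port: bottleneck 2, flow now 2.
Augment Depot→r1→r5→Port: bottleneck 2, flow now 4.
Augment Depot→r1→r6→Port: bottleneck 3, flow now 7.
Augment Depot→r3→r4→Port: bottleneck 3, flow now 10.
Augment Depot→r3→r6→Port: bottleneck 3, flow now 13.
No augmenting path remains; maximum flow = 13.
In the residual graph, reachable from Depot: {Depot, r1, r2, r3, r5, r6}.
Min-cut edges: r1→r4 (2), r3→r4 (3), r5→Port (2), r6→Port (6); capacity 2 + 3 + 2 + 6 = 13.
This cut is saturated, so no flow can exceed 13.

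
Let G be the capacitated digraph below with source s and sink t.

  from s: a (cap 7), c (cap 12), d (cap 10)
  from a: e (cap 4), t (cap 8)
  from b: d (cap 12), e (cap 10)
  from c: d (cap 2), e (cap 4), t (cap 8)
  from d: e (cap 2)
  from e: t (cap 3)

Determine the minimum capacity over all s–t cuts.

Augment s→a→t: bottleneck 7, flow now 7.
Augment s→c→t: bottleneck 8, flow now 15.
Augment s→c→e→t: bottleneck 3, flow now 18.
No augmenting path remains; maximum flow = 18.
By max-flow min-cut, the minimum cut capacity equals the max flow.
In the residual graph, reachable from s: {s, c, d, e}.
Min-cut edges: s→a (7), c→t (8), e→t (3); capacity 7 + 8 + 3 = 18.

18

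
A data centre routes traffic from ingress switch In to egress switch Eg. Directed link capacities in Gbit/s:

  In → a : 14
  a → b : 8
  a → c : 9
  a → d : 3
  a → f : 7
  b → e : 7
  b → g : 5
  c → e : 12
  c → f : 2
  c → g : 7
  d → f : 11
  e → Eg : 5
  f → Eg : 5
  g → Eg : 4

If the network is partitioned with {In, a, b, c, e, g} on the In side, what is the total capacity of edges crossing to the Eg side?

Edges leaving {In, a, b, c, e, g}: a→d (3), a→f (7), c→f (2), e→Eg (5), g→Eg (4).
Cut capacity = 3 + 7 + 2 + 5 + 4 = 21.

21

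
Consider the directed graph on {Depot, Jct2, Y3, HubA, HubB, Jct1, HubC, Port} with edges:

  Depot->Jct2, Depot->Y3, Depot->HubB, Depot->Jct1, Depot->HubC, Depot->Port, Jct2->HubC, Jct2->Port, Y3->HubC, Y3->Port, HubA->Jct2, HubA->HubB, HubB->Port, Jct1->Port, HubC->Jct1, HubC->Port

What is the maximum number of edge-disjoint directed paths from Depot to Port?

Assign every edge capacity 1; by Menger, the answer equals the max flow.
Path Depot→Port (+1); total 1.
Path Depot→Jct2→Port (+1); total 2.
Path Depot→Y3→Port (+1); total 3.
Path Depot→HubB→Port (+1); total 4.
Path Depot→Jct1→Port (+1); total 5.
Path Depot→HubC→Port (+1); total 6.
No residual Depot→Port path; max flow = 6.
Certifying cut of size 6: {Depot→HubB, Depot→HubC, Depot→Jct1, Depot→Jct2, Depot→Port, Depot→Y3}.

6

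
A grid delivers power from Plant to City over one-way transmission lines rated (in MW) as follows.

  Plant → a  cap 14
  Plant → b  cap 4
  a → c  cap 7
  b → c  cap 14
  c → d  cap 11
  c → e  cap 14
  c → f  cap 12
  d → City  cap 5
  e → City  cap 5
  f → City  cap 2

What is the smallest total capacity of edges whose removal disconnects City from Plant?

Augment Plant→a→c→d→City: bottleneck 5, flow now 5.
Augment Plant→a→c→e→City: bottleneck 2, flow now 7.
Augment Plant→b→c→e→City: bottleneck 3, flow now 10.
Augment Plant→b→c→f→City: bottleneck 1, flow now 11.
No augmenting path remains; maximum flow = 11.
By max-flow min-cut, the minimum cut capacity equals the max flow.
In the residual graph, reachable from Plant: {Plant, a}.
Min-cut edges: Plant→b (4), a→c (7); capacity 4 + 7 = 11.

11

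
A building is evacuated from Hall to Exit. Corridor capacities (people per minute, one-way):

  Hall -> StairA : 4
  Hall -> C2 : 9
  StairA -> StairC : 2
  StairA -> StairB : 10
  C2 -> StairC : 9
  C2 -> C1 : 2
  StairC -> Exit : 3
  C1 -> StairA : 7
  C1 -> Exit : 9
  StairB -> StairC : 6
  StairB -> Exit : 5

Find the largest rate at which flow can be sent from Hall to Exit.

Augment Hall→StairA→StairC→Exit: bottleneck 2, flow now 2.
Augment Hall→StairA→StairB→Exit: bottleneck 2, flow now 4.
Augment Hall→C2→StairC→Exit: bottleneck 1, flow now 5.
Augment Hall→C2→C1→Exit: bottleneck 2, flow now 7.
Augment Hall→C2→StairC→StairA→StairB→Exit: bottleneck 2, flow now 9. (uses reverse residual edge)
No augmenting path remains; maximum flow = 9.
In the residual graph, reachable from Hall: {Hall, C2, StairC}.
Min-cut edges: Hall→StairA (4), C2→C1 (2), StairC→Exit (3); capacity 4 + 2 + 3 = 9.
This cut is saturated, so no flow can exceed 9.

9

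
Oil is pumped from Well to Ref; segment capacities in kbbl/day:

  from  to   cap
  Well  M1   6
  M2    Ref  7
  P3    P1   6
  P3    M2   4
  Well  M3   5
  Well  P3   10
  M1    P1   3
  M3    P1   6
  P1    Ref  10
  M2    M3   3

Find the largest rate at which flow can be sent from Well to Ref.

Augment Well→P3→M2→Ref: bottleneck 4, flow now 4.
Augment Well→P3→P1→Ref: bottleneck 6, flow now 10.
Augment Well→M3→P1→Ref: bottleneck 4, flow now 14.
No augmenting path remains; maximum flow = 14.
In the residual graph, reachable from Well: {Well, P3, M3, M1, P1}.
Min-cut edges: P3→M2 (4), P1→Ref (10); capacity 4 + 10 = 14.
This cut is saturated, so no flow can exceed 14.

14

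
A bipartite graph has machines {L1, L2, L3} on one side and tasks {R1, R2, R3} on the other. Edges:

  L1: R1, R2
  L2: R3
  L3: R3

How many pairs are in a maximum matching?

2

Unit-capacity flow: source→left, listed edges, right→sink; max matching = max flow.
Augmenting path L1→R1 (+1); matched 1.
Augmenting path L2→R3 (+1); matched 2.
No augmenting path remains; maximum matching = 2.
König certificate: {L1, R3} is a vertex cover of size 2 (every listed pair touches it), so no matching can be larger.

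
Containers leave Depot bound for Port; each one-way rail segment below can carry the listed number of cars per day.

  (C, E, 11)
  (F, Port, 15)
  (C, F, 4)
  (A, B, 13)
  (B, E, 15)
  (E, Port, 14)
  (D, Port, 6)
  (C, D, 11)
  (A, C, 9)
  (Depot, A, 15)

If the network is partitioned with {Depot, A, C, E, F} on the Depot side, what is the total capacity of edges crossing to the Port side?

53

Edges leaving {Depot, A, C, E, F}: A→B (13), C→D (11), E→Port (14), F→Port (15).
Cut capacity = 13 + 11 + 14 + 15 = 53.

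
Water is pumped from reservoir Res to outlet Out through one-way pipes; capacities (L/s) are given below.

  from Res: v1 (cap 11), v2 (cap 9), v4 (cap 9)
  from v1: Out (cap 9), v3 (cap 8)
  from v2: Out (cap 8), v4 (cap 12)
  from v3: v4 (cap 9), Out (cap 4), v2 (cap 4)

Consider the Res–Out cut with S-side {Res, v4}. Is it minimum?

No — its capacity is 20, but the minimum cut has capacity 19.

Given cut capacity: 11 + 9 = 20.
Augment Res→v1→Out: bottleneck 9, flow now 9.
Augment Res→v2→Out: bottleneck 8, flow now 17.
Augment Res→v1→v3→Out: bottleneck 2, flow now 19.
No augmenting path remains; maximum flow = 19.
In the residual graph, reachable from Res: {Res, v2, v4}.
Min-cut edges: Res→v1 (11), v2→Out (8); capacity 11 + 8 = 19.
Cut capacity 20 exceeds the max flow 19, so it is not minimum.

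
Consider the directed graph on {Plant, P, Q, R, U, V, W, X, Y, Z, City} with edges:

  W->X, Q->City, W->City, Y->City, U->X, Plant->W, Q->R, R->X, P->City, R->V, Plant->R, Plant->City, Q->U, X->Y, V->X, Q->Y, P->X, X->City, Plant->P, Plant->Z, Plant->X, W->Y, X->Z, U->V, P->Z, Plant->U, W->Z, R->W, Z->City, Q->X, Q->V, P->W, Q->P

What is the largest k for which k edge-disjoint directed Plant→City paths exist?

6

Assign every edge capacity 1; by Menger, the answer equals the max flow.
Path Plant→City (+1); total 1.
Path Plant→P→City (+1); total 2.
Path Plant→W→City (+1); total 3.
Path Plant→X→City (+1); total 4.
Path Plant→Z→City (+1); total 5.
Path Plant→R→W→Y→City (+1); total 6.
No residual Plant→City path; max flow = 6.
Certifying cut of size 6: {Plant→City, Plant→P, W→City, X→City, Y→City, Z→City}.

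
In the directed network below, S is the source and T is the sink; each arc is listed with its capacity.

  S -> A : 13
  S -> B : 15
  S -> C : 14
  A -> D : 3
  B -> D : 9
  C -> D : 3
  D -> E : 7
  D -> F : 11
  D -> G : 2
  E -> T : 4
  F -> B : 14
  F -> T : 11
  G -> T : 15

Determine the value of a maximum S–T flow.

15

Augment S→A→D→E→T: bottleneck 3, flow now 3.
Augment S→B→D→E→T: bottleneck 1, flow now 4.
Augment S→B→D→F→T: bottleneck 8, flow now 12.
Augment S→C→D→F→T: bottleneck 3, flow now 15.
No augmenting path remains; maximum flow = 15.
In the residual graph, reachable from S: {S, A, B, C}.
Min-cut edges: A→D (3), B→D (9), C→D (3); capacity 3 + 9 + 3 = 15.
This cut is saturated, so no flow can exceed 15.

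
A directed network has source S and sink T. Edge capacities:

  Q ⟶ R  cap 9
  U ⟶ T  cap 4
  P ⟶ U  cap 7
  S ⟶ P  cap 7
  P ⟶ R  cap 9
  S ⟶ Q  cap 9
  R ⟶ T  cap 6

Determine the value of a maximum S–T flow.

Augment S→P→R→T: bottleneck 6, flow now 6.
Augment S→P→U→T: bottleneck 1, flow now 7.
Augment S→Q→R→P→U→T: bottleneck 3, flow now 10. (uses reverse residual edge)
No augmenting path remains; maximum flow = 10.
In the residual graph, reachable from S: {S, P, Q, R, U}.
Min-cut edges: R→T (6), U→T (4); capacity 6 + 4 = 10.
This cut is saturated, so no flow can exceed 10.

10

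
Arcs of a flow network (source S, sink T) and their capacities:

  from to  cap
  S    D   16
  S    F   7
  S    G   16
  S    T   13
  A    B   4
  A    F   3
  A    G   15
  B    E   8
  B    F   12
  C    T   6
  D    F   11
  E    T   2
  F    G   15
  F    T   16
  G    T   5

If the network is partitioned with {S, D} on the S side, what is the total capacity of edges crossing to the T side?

47

Edges leaving {S, D}: S→F (7), S→G (16), S→T (13), D→F (11).
Cut capacity = 7 + 16 + 13 + 11 = 47.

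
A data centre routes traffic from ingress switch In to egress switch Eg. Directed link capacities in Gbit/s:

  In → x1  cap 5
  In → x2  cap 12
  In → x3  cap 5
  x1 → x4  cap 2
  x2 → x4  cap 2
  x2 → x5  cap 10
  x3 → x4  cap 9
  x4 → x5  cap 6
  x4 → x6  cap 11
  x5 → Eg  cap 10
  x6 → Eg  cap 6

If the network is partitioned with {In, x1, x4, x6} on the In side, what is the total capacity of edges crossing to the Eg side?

Edges leaving {In, x1, x4, x6}: In→x2 (12), In→x3 (5), x4→x5 (6), x6→Eg (6).
Cut capacity = 12 + 5 + 6 + 6 = 29.

29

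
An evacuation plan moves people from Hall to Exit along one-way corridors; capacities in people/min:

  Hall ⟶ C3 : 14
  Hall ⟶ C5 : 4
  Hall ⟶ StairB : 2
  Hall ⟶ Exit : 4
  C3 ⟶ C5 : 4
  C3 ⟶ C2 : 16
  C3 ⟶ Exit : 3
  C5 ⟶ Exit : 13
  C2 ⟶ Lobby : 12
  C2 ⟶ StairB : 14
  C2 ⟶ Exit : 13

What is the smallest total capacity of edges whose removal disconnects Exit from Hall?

Augment Hall→Exit: bottleneck 4, flow now 4.
Augment Hall→C3→Exit: bottleneck 3, flow now 7.
Augment Hall→C5→Exit: bottleneck 4, flow now 11.
Augment Hall→C3→C5→Exit: bottleneck 4, flow now 15.
Augment Hall→C3→C2→Exit: bottleneck 7, flow now 22.
No augmenting path remains; maximum flow = 22.
By max-flow min-cut, the minimum cut capacity equals the max flow.
In the residual graph, reachable from Hall: {Hall, StairB}.
Min-cut edges: Hall→C3 (14), Hall→C5 (4), Hall→Exit (4); capacity 14 + 4 + 4 = 22.

22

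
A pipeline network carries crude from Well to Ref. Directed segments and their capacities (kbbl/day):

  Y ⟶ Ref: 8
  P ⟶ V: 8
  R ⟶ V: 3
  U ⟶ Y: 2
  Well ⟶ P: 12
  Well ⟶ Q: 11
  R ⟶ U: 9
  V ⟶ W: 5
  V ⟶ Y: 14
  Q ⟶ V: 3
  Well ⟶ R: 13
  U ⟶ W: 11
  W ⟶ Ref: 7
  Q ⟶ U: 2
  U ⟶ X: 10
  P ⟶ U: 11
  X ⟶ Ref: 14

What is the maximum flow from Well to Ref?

25

Augment Well→P→U→W→Ref: bottleneck 7, flow now 7.
Augment Well→P→U→X→Ref: bottleneck 4, flow now 11.
Augment Well→P→V→Y→Ref: bottleneck 1, flow now 12.
Augment Well→Q→U→X→Ref: bottleneck 2, flow now 14.
Augment Well→Q→V→Y→Ref: bottleneck 3, flow now 17.
Augment Well→R→U→X→Ref: bottleneck 4, flow now 21.
Augment Well→R→U→Y→Ref: bottleneck 2, flow now 23.
Augment Well→R→V→Y→Ref: bottleneck 2, flow now 25.
No augmenting path remains; maximum flow = 25.
In the residual graph, reachable from Well: {Well, P, Q, R, U, V, W, Y}.
Min-cut edges: U→X (10), W→Ref (7), Y→Ref (8); capacity 10 + 7 + 8 = 25.
This cut is saturated, so no flow can exceed 25.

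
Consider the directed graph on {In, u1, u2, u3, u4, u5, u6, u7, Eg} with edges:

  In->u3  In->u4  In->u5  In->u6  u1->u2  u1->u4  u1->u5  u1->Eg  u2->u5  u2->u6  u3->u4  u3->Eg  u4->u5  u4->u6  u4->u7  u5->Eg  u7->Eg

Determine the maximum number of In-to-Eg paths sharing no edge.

3

Assign every edge capacity 1; by Menger, the answer equals the max flow.
Path In→u3→Eg (+1); total 1.
Path In→u5→Eg (+1); total 2.
Path In→u4→u7→Eg (+1); total 3.
No residual In→Eg path; max flow = 3.
Certifying cut of size 3: {In→u3, In→u4, In→u5}.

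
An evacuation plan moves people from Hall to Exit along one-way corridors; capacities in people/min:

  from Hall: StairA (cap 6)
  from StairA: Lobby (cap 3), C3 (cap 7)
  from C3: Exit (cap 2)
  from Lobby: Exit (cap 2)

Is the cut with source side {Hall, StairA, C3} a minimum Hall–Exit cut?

No — its capacity is 5, but the minimum cut has capacity 4.

Given cut capacity: 3 + 2 = 5.
Augment Hall→StairA→C3→Exit: bottleneck 2, flow now 2.
Augment Hall→StairA→Lobby→Exit: bottleneck 2, flow now 4.
No augmenting path remains; maximum flow = 4.
In the residual graph, reachable from Hall: {Hall, StairA, C3, Lobby}.
Min-cut edges: C3→Exit (2), Lobby→Exit (2); capacity 2 + 2 = 4.
Cut capacity 5 exceeds the max flow 4, so it is not minimum.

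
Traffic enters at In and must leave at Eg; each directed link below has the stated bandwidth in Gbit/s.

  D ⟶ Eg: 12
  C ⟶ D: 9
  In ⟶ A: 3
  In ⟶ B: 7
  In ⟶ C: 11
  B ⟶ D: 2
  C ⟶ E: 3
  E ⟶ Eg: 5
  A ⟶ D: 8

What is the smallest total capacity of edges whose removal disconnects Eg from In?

15

Augment In→A→D→Eg: bottleneck 3, flow now 3.
Augment In→B→D→Eg: bottleneck 2, flow now 5.
Augment In→C→D→Eg: bottleneck 7, flow now 12.
Augment In→C→E→Eg: bottleneck 3, flow now 15.
No augmenting path remains; maximum flow = 15.
By max-flow min-cut, the minimum cut capacity equals the max flow.
In the residual graph, reachable from In: {In, A, B, C, D}.
Min-cut edges: C→E (3), D→Eg (12); capacity 3 + 12 = 15.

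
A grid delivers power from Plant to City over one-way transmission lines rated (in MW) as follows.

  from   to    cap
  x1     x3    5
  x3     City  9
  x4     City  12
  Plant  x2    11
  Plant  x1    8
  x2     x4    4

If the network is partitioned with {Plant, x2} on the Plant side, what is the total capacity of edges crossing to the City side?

12

Edges leaving {Plant, x2}: Plant→x1 (8), x2→x4 (4).
Cut capacity = 8 + 4 = 12.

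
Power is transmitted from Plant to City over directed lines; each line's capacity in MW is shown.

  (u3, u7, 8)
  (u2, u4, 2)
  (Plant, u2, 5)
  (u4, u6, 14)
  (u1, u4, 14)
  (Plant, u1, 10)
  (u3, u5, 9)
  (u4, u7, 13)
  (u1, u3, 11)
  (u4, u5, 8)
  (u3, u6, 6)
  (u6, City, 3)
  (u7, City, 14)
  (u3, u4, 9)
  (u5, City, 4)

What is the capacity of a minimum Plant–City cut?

12

Augment Plant→u1→u3→u5→City: bottleneck 4, flow now 4.
Augment Plant→u1→u3→u6→City: bottleneck 3, flow now 7.
Augment Plant→u1→u3→u7→City: bottleneck 3, flow now 10.
Augment Plant→u2→u4→u7→City: bottleneck 2, flow now 12.
No augmenting path remains; maximum flow = 12.
By max-flow min-cut, the minimum cut capacity equals the max flow.
In the residual graph, reachable from Plant: {Plant, u2}.
Min-cut edges: Plant→u1 (10), u2→u4 (2); capacity 10 + 2 = 12.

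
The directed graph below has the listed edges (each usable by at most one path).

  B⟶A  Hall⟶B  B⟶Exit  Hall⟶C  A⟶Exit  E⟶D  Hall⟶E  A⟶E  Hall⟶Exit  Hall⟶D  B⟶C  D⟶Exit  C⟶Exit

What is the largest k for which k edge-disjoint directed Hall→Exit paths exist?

Assign every edge capacity 1; by Menger, the answer equals the max flow.
Path Hall→Exit (+1); total 1.
Path Hall→B→Exit (+1); total 2.
Path Hall→C→Exit (+1); total 3.
Path Hall→D→Exit (+1); total 4.
No residual Hall→Exit path; max flow = 4.
Certifying cut of size 4: {D→Exit, Hall→B, Hall→C, Hall→Exit}.

4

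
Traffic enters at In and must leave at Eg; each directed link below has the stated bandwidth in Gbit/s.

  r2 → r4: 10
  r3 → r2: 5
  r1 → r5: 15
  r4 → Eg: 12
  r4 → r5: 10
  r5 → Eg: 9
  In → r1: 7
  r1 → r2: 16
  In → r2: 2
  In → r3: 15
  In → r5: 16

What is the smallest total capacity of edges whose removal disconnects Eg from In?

Augment In→r5→Eg: bottleneck 9, flow now 9.
Augment In→r2→r4→Eg: bottleneck 2, flow now 11.
Augment In→r1→r2→r4→Eg: bottleneck 7, flow now 18.
Augment In→r3→r2→r4→Eg: bottleneck 1, flow now 19.
No augmenting path remains; maximum flow = 19.
By max-flow min-cut, the minimum cut capacity equals the max flow.
In the residual graph, reachable from In: {In, r1, r2, r3, r5}.
Min-cut edges: r2→r4 (10), r5→Eg (9); capacity 10 + 9 = 19.

19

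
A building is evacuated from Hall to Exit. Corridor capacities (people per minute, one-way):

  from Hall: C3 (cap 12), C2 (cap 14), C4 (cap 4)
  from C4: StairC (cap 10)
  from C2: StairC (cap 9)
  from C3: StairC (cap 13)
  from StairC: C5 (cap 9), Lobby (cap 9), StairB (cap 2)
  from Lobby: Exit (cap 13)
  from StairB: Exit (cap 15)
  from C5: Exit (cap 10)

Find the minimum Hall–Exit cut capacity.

Augment Hall→C4→StairC→Lobby→Exit: bottleneck 4, flow now 4.
Augment Hall→C2→StairC→Lobby→Exit: bottleneck 5, flow now 9.
Augment Hall→C2→StairC→StairB→Exit: bottleneck 2, flow now 11.
Augment Hall→C2→StairC→C5→Exit: bottleneck 2, flow now 13.
Augment Hall→C3→StairC→C5→Exit: bottleneck 7, flow now 20.
No augmenting path remains; maximum flow = 20.
By max-flow min-cut, the minimum cut capacity equals the max flow.
In the residual graph, reachable from Hall: {Hall, C4, C2, C3, StairC}.
Min-cut edges: StairC→Lobby (9), StairC→StairB (2), StairC→C5 (9); capacity 9 + 2 + 9 = 20.

20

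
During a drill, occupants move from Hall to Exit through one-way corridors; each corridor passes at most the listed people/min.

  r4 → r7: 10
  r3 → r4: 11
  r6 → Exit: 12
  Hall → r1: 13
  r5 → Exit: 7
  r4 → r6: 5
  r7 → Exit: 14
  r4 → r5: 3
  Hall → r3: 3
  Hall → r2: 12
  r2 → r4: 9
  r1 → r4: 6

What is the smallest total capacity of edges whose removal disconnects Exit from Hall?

18

Augment Hall→r1→r4→r5→Exit: bottleneck 3, flow now 3.
Augment Hall→r1→r4→r6→Exit: bottleneck 3, flow now 6.
Augment Hall→r2→r4→r6→Exit: bottleneck 2, flow now 8.
Augment Hall→r2→r4→r7→Exit: bottleneck 7, flow now 15.
Augment Hall→r3→r4→r7→Exit: bottleneck 3, flow now 18.
No augmenting path remains; maximum flow = 18.
By max-flow min-cut, the minimum cut capacity equals the max flow.
In the residual graph, reachable from Hall: {Hall, r1, r2}.
Min-cut edges: Hall→r3 (3), r1→r4 (6), r2→r4 (9); capacity 3 + 6 + 9 = 18.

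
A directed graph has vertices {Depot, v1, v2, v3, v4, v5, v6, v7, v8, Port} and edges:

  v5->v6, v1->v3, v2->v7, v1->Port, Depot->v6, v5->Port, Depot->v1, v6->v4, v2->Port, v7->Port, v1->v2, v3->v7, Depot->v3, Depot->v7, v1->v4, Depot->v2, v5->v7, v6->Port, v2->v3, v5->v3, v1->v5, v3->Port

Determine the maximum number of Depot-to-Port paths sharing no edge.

Assign every edge capacity 1; by Menger, the answer equals the max flow.
Path Depot→v1→Port (+1); total 1.
Path Depot→v2→Port (+1); total 2.
Path Depot→v3→Port (+1); total 3.
Path Depot→v6→Port (+1); total 4.
Path Depot→v7→Port (+1); total 5.
No residual Depot→Port path; max flow = 5.
Certifying cut of size 5: {Depot→v1, Depot→v2, Depot→v3, Depot→v6, Depot→v7}.

5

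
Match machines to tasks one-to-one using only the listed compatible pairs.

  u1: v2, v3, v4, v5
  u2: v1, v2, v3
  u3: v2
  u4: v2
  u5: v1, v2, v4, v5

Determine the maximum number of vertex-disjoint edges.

4

Unit-capacity flow: source→left, listed edges, right→sink; max matching = max flow.
Augmenting path u1→v2 (+1); matched 1.
Augmenting path u2→v1 (+1); matched 2.
Augmenting path u5→v4 (+1); matched 3.
Augmenting path u3→v2→u1→v3 (+1); matched 4.
No augmenting path remains; maximum matching = 4.
König certificate: {u1, u2, u5, v2} is a vertex cover of size 4 (every listed pair touches it), so no matching can be larger.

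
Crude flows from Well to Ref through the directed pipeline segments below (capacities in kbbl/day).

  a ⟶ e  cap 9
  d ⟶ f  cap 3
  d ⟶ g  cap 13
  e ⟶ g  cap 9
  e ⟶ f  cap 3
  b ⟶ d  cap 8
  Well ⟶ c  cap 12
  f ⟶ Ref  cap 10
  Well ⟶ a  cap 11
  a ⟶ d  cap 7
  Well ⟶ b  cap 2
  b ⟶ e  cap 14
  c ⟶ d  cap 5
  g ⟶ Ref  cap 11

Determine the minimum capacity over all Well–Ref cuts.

Augment Well→a→d→f→Ref: bottleneck 3, flow now 3.
Augment Well→a→d→g→Ref: bottleneck 4, flow now 7.
Augment Well→a→e→f→Ref: bottleneck 3, flow now 10.
Augment Well→a→e→g→Ref: bottleneck 1, flow now 11.
Augment Well→b→d→g→Ref: bottleneck 2, flow now 13.
Augment Well→c→d→g→Ref: bottleneck 4, flow now 17.
No augmenting path remains; maximum flow = 17.
By max-flow min-cut, the minimum cut capacity equals the max flow.
In the residual graph, reachable from Well: {Well, a, b, c, d, e, g}.
Min-cut edges: d→f (3), e→f (3), g→Ref (11); capacity 3 + 3 + 11 = 17.

17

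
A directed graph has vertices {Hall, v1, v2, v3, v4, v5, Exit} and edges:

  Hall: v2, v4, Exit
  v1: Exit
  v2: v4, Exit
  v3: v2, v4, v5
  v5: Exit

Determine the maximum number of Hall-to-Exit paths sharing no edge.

Assign every edge capacity 1; by Menger, the answer equals the max flow.
Path Hall→Exit (+1); total 1.
Path Hall→v2→Exit (+1); total 2.
No residual Hall→Exit path; max flow = 2.
Certifying cut of size 2: {Hall→Exit, Hall→v2}.

2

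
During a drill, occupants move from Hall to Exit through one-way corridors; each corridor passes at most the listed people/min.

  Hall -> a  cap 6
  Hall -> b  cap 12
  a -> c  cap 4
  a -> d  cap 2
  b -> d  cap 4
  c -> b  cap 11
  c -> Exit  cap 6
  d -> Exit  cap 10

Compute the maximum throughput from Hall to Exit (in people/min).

Augment Hall→a→c→Exit: bottleneck 4, flow now 4.
Augment Hall→a→d→Exit: bottleneck 2, flow now 6.
Augment Hall→b→d→Exit: bottleneck 4, flow now 10.
No augmenting path remains; maximum flow = 10.
In the residual graph, reachable from Hall: {Hall, b}.
Min-cut edges: Hall→a (6), b→d (4); capacity 6 + 4 = 10.
This cut is saturated, so no flow can exceed 10.

10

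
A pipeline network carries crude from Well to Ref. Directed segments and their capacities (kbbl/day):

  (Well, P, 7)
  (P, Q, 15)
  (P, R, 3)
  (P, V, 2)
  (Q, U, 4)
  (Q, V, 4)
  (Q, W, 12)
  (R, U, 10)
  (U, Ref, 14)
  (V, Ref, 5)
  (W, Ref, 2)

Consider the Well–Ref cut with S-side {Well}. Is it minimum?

Given cut capacity: 7 = 7.
Augment Well→P→V→Ref: bottleneck 2, flow now 2.
Augment Well→P→Q→U→Ref: bottleneck 4, flow now 6.
Augment Well→P→Q→V→Ref: bottleneck 1, flow now 7.
No augmenting path remains; maximum flow = 7.
Cut capacity 7 equals the max flow, so it is a minimum cut.

Yes — it is a minimum cut (capacity 7).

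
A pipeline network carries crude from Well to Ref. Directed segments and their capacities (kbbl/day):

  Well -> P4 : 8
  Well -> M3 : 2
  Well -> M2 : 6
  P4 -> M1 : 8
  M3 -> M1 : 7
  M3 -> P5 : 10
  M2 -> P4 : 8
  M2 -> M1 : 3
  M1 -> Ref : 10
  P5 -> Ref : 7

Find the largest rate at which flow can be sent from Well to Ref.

Augment Well→P4→M1→Ref: bottleneck 8, flow now 8.
Augment Well→M3→M1→Ref: bottleneck 2, flow now 10.
Augment Well→M2→M1→M3→P5→Ref: bottleneck 2, flow now 12. (uses reverse residual edge)
No augmenting path remains; maximum flow = 12.
In the residual graph, reachable from Well: {Well, P4, M2, M1}.
Min-cut edges: Well→M3 (2), M1→Ref (10); capacity 2 + 10 = 12.
This cut is saturated, so no flow can exceed 12.

12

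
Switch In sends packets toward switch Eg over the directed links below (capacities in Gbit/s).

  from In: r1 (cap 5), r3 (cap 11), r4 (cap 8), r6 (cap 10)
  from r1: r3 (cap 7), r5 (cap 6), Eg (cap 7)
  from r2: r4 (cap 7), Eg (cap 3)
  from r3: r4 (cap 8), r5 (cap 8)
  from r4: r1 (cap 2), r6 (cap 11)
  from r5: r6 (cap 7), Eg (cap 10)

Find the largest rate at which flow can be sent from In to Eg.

15

Augment In→r1→Eg: bottleneck 5, flow now 5.
Augment In→r3→r5→Eg: bottleneck 8, flow now 13.
Augment In→r4→r1→Eg: bottleneck 2, flow now 15.
No augmenting path remains; maximum flow = 15.
In the residual graph, reachable from In: {In, r3, r4, r6}.
Min-cut edges: In→r1 (5), r3→r5 (8), r4→r1 (2); capacity 5 + 8 + 2 = 15.
This cut is saturated, so no flow can exceed 15.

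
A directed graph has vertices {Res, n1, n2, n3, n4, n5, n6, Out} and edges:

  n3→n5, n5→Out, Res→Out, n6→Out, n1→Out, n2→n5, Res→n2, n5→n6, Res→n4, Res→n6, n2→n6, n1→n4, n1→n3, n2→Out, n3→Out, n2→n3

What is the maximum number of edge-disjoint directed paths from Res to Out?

3

Assign every edge capacity 1; by Menger, the answer equals the max flow.
Path Res→Out (+1); total 1.
Path Res→n2→Out (+1); total 2.
Path Res→n6→Out (+1); total 3.
No residual Res→Out path; max flow = 3.
Certifying cut of size 3: {Res→Out, Res→n2, Res→n6}.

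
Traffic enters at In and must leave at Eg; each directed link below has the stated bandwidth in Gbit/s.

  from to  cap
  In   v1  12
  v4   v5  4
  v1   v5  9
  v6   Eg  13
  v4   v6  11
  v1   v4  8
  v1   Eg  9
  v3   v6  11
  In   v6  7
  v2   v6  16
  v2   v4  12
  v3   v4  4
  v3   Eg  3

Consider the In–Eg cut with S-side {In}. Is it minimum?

Given cut capacity: 12 + 7 = 19.
Augment In→v1→Eg: bottleneck 9, flow now 9.
Augment In→v6→Eg: bottleneck 7, flow now 16.
Augment In→v1→v4→v6→Eg: bottleneck 3, flow now 19.
No augmenting path remains; maximum flow = 19.
Cut capacity 19 equals the max flow, so it is a minimum cut.

Yes — it is a minimum cut (capacity 19).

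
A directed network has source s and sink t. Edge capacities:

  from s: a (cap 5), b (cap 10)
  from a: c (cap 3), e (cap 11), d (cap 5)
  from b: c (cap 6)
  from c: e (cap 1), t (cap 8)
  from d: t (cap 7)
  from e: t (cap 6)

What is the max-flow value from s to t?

Augment s→a→c→t: bottleneck 3, flow now 3.
Augment s→a→d→t: bottleneck 2, flow now 5.
Augment s→b→c→t: bottleneck 5, flow now 10.
Augment s→b→c→e→t: bottleneck 1, flow now 11.
No augmenting path remains; maximum flow = 11.
In the residual graph, reachable from s: {s, b}.
Min-cut edges: s→a (5), b→c (6); capacity 5 + 6 = 11.
This cut is saturated, so no flow can exceed 11.

11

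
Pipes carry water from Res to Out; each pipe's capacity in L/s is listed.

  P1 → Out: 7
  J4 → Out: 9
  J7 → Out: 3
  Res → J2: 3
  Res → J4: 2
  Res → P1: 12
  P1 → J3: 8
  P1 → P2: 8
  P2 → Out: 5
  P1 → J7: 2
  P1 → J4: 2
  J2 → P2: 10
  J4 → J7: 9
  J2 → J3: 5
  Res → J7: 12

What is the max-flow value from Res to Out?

Augment Res→P1→Out: bottleneck 7, flow now 7.
Augment Res→J4→Out: bottleneck 2, flow now 9.
Augment Res→J7→Out: bottleneck 3, flow now 12.
Augment Res→J2→P2→Out: bottleneck 3, flow now 15.
Augment Res→P1→P2→Out: bottleneck 2, flow now 17.
Augment Res→P1→J4→Out: bottleneck 2, flow now 19.
No augmenting path remains; maximum flow = 19.
In the residual graph, reachable from Res: {Res, J2, P1, P2, J3, J7}.
Min-cut edges: Res→J4 (2), P1→J4 (2), P1→Out (7), P2→Out (5), J7→Out (3); capacity 2 + 2 + 7 + 5 + 3 = 19.
This cut is saturated, so no flow can exceed 19.

19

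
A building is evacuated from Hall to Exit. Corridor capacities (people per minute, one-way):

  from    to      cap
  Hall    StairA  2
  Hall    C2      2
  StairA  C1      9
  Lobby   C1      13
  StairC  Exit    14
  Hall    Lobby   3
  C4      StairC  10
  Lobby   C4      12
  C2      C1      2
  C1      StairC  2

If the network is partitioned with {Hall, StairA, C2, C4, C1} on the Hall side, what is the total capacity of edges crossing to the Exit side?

Edges leaving {Hall, StairA, C2, C4, C1}: Hall→Lobby (3), C4→StairC (10), C1→StairC (2).
Cut capacity = 3 + 10 + 2 = 15.

15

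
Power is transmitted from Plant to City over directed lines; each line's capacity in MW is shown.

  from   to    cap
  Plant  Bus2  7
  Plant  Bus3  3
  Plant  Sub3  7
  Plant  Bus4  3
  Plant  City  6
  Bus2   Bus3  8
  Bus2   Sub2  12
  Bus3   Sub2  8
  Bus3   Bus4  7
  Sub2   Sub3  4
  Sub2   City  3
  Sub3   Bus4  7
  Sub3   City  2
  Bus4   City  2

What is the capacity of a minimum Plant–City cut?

13

Augment Plant→City: bottleneck 6, flow now 6.
Augment Plant→Sub3→City: bottleneck 2, flow now 8.
Augment Plant→Bus4→City: bottleneck 2, flow now 10.
Augment Plant→Bus2→Sub2→City: bottleneck 3, flow now 13.
No augmenting path remains; maximum flow = 13.
By max-flow min-cut, the minimum cut capacity equals the max flow.
In the residual graph, reachable from Plant: {Plant, Bus2, Bus3, Sub2, Sub3, Bus4}.
Min-cut edges: Plant→City (6), Sub2→City (3), Sub3→City (2), Bus4→City (2); capacity 6 + 3 + 2 + 2 = 13.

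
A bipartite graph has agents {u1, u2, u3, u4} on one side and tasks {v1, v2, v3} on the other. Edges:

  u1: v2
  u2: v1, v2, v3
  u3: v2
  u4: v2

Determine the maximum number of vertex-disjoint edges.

Unit-capacity flow: source→left, listed edges, right→sink; max matching = max flow.
Augmenting path u1→v2 (+1); matched 1.
Augmenting path u2→v1 (+1); matched 2.
No augmenting path remains; maximum matching = 2.
König certificate: {u2, v2} is a vertex cover of size 2 (every listed pair touches it), so no matching can be larger.

2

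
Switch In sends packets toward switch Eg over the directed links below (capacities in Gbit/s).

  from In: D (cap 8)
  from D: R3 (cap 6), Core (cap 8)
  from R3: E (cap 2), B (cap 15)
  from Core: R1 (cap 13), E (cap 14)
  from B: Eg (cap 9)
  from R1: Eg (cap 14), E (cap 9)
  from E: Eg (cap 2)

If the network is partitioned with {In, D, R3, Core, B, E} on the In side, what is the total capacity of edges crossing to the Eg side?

Edges leaving {In, D, R3, Core, B, E}: Core→R1 (13), B→Eg (9), E→Eg (2).
Cut capacity = 13 + 9 + 2 = 24.

24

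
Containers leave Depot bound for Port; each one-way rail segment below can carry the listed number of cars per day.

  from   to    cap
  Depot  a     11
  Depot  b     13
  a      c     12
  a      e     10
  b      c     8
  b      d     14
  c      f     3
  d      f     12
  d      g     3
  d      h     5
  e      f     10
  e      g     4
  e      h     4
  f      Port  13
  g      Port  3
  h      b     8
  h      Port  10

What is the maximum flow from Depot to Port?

Augment Depot→a→c→f→Port: bottleneck 3, flow now 3.
Augment Depot→a→e→f→Port: bottleneck 8, flow now 11.
Augment Depot→b→d→f→Port: bottleneck 2, flow now 13.
Augment Depot→b→d→g→Port: bottleneck 3, flow now 16.
Augment Depot→b→d→h→Port: bottleneck 5, flow now 21.
Augment Depot→b→c→a→e→h→Port: bottleneck 2, flow now 23. (uses reverse residual edge)
Augment Depot→b→d→f→e→h→Port: bottleneck 1, flow now 24. (uses reverse residual edge)
No augmenting path remains; maximum flow = 24.
In the residual graph, reachable from Depot: {Depot}.
Min-cut edges: Depot→a (11), Depot→b (13); capacity 11 + 13 = 24.
This cut is saturated, so no flow can exceed 24.

24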